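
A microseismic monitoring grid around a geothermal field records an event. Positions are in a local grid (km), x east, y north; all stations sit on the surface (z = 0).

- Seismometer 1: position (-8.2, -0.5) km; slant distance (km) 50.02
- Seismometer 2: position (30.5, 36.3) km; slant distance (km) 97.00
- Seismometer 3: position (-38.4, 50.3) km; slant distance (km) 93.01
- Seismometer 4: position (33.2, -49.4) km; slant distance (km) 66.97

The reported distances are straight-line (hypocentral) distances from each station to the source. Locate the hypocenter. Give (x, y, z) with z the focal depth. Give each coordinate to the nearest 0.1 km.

x ≈ -25.8 km, y ≈ -37.1 km, depth ≈ 29.2 km

Each station gives a sphere (x−x_i)² + (y−y_i)² + z² = d_i² (stations at z=0).
Subtracting the Seismometer 1 sphere from Seismometer 2 and Seismometer 3: z² cancels, leaving linear equations in x and y:
77.4 x + 73.6 y = -4726.55
-60.4 x + 101.6 y = -2211.70
Solving: x ≈ -25.788, y ≈ -37.100 km (keep extra digits for the depth step; rounded: -25.8, -37.1).
Then from the Seismometer 1 sphere: z² = 50.02² − (x + 8.2)² − (y + 0.5)² with x = -25.788, y = -37.100, so z ≈ 29.208 ≈ 29.2 km.
Check against Seismometer 4 (with the unrounded solution): distance 66.96 ≈ 66.97 km. ✓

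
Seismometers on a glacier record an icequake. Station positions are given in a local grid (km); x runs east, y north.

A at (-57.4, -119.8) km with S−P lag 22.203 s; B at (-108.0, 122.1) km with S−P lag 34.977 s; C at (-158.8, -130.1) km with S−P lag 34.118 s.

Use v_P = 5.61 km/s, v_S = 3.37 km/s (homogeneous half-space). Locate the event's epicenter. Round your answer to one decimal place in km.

x ≈ 121.4 km, y ≈ -63.7 km

Distance from S−P lag: d = Δt · v_P v_S / (v_P − v_S) = Δt · (5.61·3.37)/(5.61−3.37) ≈ 8.4400·Δt.
So d_A = 187.39, d_B = 295.21, d_C = 287.96 km.
Circle about each station: (x + 57.4)² + (y + 119.8)² = 187.39²; (x + 108.0)² + (y − 122.1)² = 295.21²; (x + 158.8)² + (y + 130.1)² = 287.96².
Subtracting pairs of circle equations eliminates x²+y² and gives linear equations (the radical axes):
-101.2 x + 483.8 y = -43108.32
-202.8 x − 20.6 y = -23309.30
Solving the 2×2 system: x ≈ 121.4, y ≈ -63.7 km.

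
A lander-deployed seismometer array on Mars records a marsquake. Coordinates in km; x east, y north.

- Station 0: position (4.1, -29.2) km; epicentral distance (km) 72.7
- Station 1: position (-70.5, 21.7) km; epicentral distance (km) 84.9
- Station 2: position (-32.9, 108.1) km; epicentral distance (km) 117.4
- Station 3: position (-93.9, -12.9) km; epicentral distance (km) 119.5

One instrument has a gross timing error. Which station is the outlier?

Station 2

Solve using three stations at a time. Using Station 0, Station 1, Station 3 (subtract circle equations pairwise → linear system) gives (x, y) ≈ (11.7, 43.1).
Distances from that point to each station vs reported:
  Station 0: calculated 72.7 vs reported 72.7 → residual 0.0 km
  Station 1: calculated 84.9 vs reported 84.9 → residual 0.0 km
  Station 2: calculated 78.8 vs reported 117.4 → residual 38.6 km
  Station 3: calculated 119.5 vs reported 119.5 → residual 0.0 km
Station 0, Station 1, Station 3 are mutually consistent (residuals ≈ 0); Station 2 is off by 38.6 km.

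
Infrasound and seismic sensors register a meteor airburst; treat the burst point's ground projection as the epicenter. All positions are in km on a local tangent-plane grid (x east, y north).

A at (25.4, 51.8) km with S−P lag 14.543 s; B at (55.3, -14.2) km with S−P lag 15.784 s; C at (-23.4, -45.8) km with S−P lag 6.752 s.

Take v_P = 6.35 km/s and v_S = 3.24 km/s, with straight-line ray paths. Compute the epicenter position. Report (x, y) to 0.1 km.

-49.0 km east, -9.2 km north

Distance from S−P lag: d = Δt · v_P v_S / (v_P − v_S) = Δt · (6.35·3.24)/(6.35−3.24) ≈ 6.6154·Δt.
So d_A = 96.21, d_B = 104.42, d_C = 44.67 km.
Circle about each station: (x − 25.4)² + (y − 51.8)² = 96.21²; (x − 55.3)² + (y + 14.2)² = 104.42²; (x + 23.4)² + (y + 45.8)² = 44.67².
Subtracting pairs of circle equations eliminates x²+y² and gives linear equations (the radical axes):
59.8 x − 132.0 y = -1715.84
-97.6 x − 195.2 y = 6577.76
Solving the 2×2 system: x ≈ -49.0, y ≈ -9.2 km.
Check against A (with the unrounded x, y): √((x − 25.4)²+(y − 51.8)²) = 96.21 ≈ 96.21 km. ✓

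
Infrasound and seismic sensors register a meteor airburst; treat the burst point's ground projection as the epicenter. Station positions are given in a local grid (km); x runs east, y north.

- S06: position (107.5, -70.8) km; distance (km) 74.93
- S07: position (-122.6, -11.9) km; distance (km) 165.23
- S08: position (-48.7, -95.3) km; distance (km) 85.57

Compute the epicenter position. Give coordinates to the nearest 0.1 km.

x ≈ 32.6 km, y ≈ -68.6 km

Circle about each station: (x − 107.5)² + (y + 70.8)² = 74.93²; (x + 122.6)² + (y + 11.9)² = 165.23²; (x + 48.7)² + (y + 95.3)² = 85.57².
Subtracting the S06 equation from the S07 and S08 equations removes the quadratic terms:
-460.2 x + 117.8 y = -23082.97
-312.4 x − 49.0 y = -6822.83
Solving the 2×2 system: x ≈ 32.6, y ≈ -68.6 km.
Check against S06 (with the unrounded x, y): √((x − 107.5)²+(y + 70.8)²) = 74.93 ≈ 74.93 km. ✓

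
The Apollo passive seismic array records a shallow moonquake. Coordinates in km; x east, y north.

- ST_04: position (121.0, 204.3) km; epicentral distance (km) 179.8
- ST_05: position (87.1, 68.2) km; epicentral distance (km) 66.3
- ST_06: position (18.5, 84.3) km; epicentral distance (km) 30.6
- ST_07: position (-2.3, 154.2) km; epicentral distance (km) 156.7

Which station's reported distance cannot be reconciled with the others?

Solve using three stations at a time. Using ST_04, ST_05, ST_06 (subtract circle equations pairwise → linear system) gives (x, y) ≈ (22.4, 54.0).
Distances from that point to each station vs reported:
  ST_04: calculated 179.8 vs reported 179.8 → residual 0.0 km
  ST_05: calculated 66.3 vs reported 66.3 → residual 0.0 km
  ST_06: calculated 30.6 vs reported 30.6 → residual 0.0 km
  ST_07: calculated 103.2 vs reported 156.7 → residual 53.5 km
ST_04, ST_05, ST_06 are mutually consistent (residuals ≈ 0); ST_07 is off by 53.5 km.

ST_07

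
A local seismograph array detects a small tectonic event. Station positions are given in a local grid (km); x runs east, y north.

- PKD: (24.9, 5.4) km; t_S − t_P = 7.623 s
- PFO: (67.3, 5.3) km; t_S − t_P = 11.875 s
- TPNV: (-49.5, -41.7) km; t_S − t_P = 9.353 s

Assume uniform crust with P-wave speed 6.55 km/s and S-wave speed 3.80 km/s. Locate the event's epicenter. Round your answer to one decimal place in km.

Distance from S−P lag: d = Δt · v_P v_S / (v_P − v_S) = Δt · (6.55·3.80)/(6.55−3.80) ≈ 9.0509·Δt.
So d_PKD = 69.00, d_PFO = 107.48, d_TPNV = 84.65 km.
Circle about each station: (x − 24.9)² + (y − 5.4)² = 69.00²; (x − 67.3)² + (y − 5.3)² = 107.48²; (x + 49.5)² + (y + 41.7)² = 84.65².
Subtracting pairs of circle equations eliminates x²+y² and gives linear equations (the radical axes):
84.8 x − 0.2 y = -2882.74
-148.8 x − 94.2 y = 1135.35
Solving the 2×2 system: x ≈ -33.9, y ≈ 41.5 km.
Check against PKD (with the unrounded x, y): √((x − 24.9)²+(y − 5.4)²) = 68.99 ≈ 69.00 km. ✓

x ≈ -33.9 km, y ≈ 41.5 km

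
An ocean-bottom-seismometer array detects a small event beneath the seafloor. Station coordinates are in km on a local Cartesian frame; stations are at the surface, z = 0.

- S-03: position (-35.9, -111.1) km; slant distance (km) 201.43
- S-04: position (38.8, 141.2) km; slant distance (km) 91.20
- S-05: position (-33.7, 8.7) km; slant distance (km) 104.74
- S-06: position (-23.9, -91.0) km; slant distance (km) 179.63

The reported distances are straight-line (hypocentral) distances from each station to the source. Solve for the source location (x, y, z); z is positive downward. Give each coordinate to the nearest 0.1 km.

(27.7, 71.2, 57.4)

Each station gives a sphere (x−x_i)² + (y−y_i)² + z² = d_i² (stations at z=0).
Subtracting the S-03 sphere from S-04 and S-05: z² cancels, leaving linear equations in x and y:
149.4 x + 504.6 y = 40067.46
4.4 x + 239.6 y = 17182.94
Solving: x ≈ 27.688, y ≈ 71.207 km (keep extra digits for the depth step; rounded: 27.7, 71.2).
Then from the S-03 sphere: z² = 201.43² − (x + 35.9)² − (y + 111.1)² with x = 27.688, y = 71.207, so z ≈ 57.400 ≈ 57.4 km.
Check against S-06 (with the unrounded solution): distance 179.63 ≈ 179.63 km. ✓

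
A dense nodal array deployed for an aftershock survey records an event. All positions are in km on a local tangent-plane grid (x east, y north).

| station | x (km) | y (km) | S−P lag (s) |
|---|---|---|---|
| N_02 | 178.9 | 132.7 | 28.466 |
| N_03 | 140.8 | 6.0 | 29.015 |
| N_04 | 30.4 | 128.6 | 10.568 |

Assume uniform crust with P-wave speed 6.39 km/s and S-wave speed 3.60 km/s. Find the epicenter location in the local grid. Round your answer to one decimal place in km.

Distance from S−P lag: d = Δt · v_P v_S / (v_P − v_S) = Δt · (6.39·3.60)/(6.39−3.60) ≈ 8.2452·Δt.
So d_N_02 = 234.71, d_N_03 = 239.23, d_N_04 = 87.13 km.
Circle about each station: (x − 178.9)² + (y − 132.7)² = 234.71²; (x − 140.8)² + (y − 6.0)² = 239.23²; (x − 30.4)² + (y − 128.6)² = 87.13².
Subtracting the N_02 equation from the N_03 and N_04 equations removes the quadratic terms:
-76.2 x − 253.4 y = -31896.07
-297.0 x − 8.2 y = 15344.77
Solving the 2×2 system: x ≈ -55.6, y ≈ 142.6 km.
Check against N_02 (with the unrounded x, y): √((x − 178.9)²+(y − 132.7)²) = 234.71 ≈ 234.71 km. ✓

(-55.6, 142.6)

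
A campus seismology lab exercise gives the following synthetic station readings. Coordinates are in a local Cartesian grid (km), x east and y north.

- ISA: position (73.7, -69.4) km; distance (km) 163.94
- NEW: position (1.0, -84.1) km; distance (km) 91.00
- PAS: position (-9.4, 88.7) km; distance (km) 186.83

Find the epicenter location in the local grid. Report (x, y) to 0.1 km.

-89.9 km east, -79.9 km north

Circle about each station: (x − 73.7)² + (y + 69.4)² = 163.94²; (x − 1.0)² + (y + 84.1)² = 91.00²; (x + 9.4)² + (y − 88.7)² = 186.83².
Subtracting the ISA equation from the NEW and PAS equations removes the quadratic terms:
-145.4 x − 29.4 y = 15421.08
-166.2 x + 316.2 y = -10321.13
Solving the 2×2 system: x ≈ -89.9, y ≈ -79.9 km.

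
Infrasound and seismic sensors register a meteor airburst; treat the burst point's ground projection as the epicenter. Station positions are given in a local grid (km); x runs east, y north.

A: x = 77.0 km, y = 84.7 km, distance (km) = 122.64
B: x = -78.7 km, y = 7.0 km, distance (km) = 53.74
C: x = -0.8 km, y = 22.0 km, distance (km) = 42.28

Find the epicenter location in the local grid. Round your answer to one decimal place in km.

Circle about each station: (x − 77.0)² + (y − 84.7)² = 122.64²; (x + 78.7)² + (y − 7.0)² = 53.74²; (x + 0.8)² + (y − 22.0)² = 42.28².
Subtracting the A equation from the B and C equations removes the quadratic terms:
-311.4 x − 155.4 y = 5292.18
-155.6 x − 125.4 y = 634.52
Solving the 2×2 system: x ≈ -38.0, y ≈ 42.1 km.

x ≈ -38.0 km, y ≈ 42.1 km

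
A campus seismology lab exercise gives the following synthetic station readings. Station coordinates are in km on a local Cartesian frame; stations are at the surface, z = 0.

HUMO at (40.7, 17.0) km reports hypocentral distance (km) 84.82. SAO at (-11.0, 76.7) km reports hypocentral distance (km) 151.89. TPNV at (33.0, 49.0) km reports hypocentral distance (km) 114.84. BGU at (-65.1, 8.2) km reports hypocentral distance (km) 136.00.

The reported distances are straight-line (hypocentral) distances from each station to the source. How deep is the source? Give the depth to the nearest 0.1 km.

Each station gives a sphere (x−x_i)² + (y−y_i)² + z² = d_i² (stations at z=0).
Subtracting the HUMO sphere from SAO and TPNV: z² cancels, leaving linear equations in x and y:
-103.4 x + 119.4 y = -11817.74
-15.4 x + 64.0 y = -4449.28
Solving: x ≈ 47.102, y ≈ -58.186 km (keep extra digits for the depth step; rounded: 47.1, -58.2).
Then from the HUMO sphere: z² = 84.82² − (x − 40.7)² − (y − 17.0)² with x = 47.102, y = -58.186, so z ≈ 38.736 ≈ 38.7 km.

depth ≈ 38.7 km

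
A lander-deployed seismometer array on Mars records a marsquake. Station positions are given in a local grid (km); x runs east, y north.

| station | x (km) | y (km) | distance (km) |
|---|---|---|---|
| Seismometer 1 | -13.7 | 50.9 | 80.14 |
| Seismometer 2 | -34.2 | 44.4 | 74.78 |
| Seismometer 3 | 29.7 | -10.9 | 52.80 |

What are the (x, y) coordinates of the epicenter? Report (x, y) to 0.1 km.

-19.9 km east, -29.0 km north

Circle about each station: (x + 13.7)² + (y − 50.9)² = 80.14²; (x + 34.2)² + (y − 44.4)² = 74.78²; (x − 29.7)² + (y + 10.9)² = 52.80².
Subtracting the Seismometer 1 equation from the Seismometer 2 and Seismometer 3 equations removes the quadratic terms:
-41.0 x − 13.0 y = 1192.87
86.8 x − 123.6 y = 1856.98
Solving the 2×2 system: x ≈ -19.9, y ≈ -29.0 km.
Check against Seismometer 1 (with the unrounded x, y): √((x + 13.7)²+(y − 50.9)²) = 80.14 ≈ 80.14 km. ✓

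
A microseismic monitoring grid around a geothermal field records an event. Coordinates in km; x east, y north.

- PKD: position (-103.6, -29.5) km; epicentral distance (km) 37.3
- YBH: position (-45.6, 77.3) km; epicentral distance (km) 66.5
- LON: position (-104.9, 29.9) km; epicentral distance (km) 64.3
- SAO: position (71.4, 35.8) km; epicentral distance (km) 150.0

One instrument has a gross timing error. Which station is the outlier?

YBH

Solve using three stations at a time. Using PKD, LON, SAO (subtract circle equations pairwise → linear system) gives (x, y) ≈ (-67.0, -22.1).
Distances from that point to each station vs reported:
  PKD: calculated 37.3 vs reported 37.3 → residual 0.0 km
  YBH: calculated 101.7 vs reported 66.5 → residual 35.2 km
  LON: calculated 64.3 vs reported 64.3 → residual 0.0 km
  SAO: calculated 150.0 vs reported 150.0 → residual 0.0 km
PKD, LON, SAO are mutually consistent (residuals ≈ 0); YBH is off by 35.2 km.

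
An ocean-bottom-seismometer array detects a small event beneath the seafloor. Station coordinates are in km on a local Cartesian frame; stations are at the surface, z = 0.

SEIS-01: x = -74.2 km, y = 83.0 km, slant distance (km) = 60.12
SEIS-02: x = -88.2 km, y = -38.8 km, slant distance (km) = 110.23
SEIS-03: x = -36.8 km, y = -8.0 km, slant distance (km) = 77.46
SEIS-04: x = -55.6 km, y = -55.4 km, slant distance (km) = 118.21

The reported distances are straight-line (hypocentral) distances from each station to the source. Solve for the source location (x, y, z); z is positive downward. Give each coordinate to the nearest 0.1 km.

Each station gives a sphere (x−x_i)² + (y−y_i)² + z² = d_i² (stations at z=0).
Subtracting the SEIS-01 sphere from SEIS-02 and SEIS-03: z² cancels, leaving linear equations in x and y:
-28.0 x − 243.6 y = -11646.20
74.8 x − 182.0 y = -13362.04
Solving: x ≈ -48.693, y ≈ 53.406 km (keep extra digits for the depth step; rounded: -48.7, 53.4).
Then from the SEIS-01 sphere: z² = 60.12² − (x + 74.2)² − (y − 83.0)² with x = -48.693, y = 53.406, so z ≈ 45.695 ≈ 45.7 km.

(-48.7, 53.4, 45.7)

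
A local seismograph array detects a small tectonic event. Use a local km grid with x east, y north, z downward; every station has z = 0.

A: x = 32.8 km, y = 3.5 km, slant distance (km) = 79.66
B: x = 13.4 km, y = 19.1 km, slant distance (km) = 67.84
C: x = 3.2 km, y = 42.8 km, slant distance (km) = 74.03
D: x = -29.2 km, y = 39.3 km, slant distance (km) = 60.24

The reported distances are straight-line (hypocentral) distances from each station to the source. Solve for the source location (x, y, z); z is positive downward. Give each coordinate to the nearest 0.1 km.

x ≈ -36.4 km, y ≈ -6.8 km, depth ≈ 38.1 km

Each station gives a sphere (x−x_i)² + (y−y_i)² + z² = d_i² (stations at z=0).
Subtracting the A sphere from B and C: z² cancels, leaving linear equations in x and y:
-38.8 x + 31.2 y = 1199.73
-59.2 x + 78.6 y = 1619.26
Solving: x ≈ -36.401, y ≈ -6.815 km (keep extra digits for the depth step; rounded: -36.4, -6.8).
Then from the A sphere: z² = 79.66² − (x − 32.8)² − (y − 3.5)² with x = -36.401, y = -6.815, so z ≈ 38.086 ≈ 38.1 km.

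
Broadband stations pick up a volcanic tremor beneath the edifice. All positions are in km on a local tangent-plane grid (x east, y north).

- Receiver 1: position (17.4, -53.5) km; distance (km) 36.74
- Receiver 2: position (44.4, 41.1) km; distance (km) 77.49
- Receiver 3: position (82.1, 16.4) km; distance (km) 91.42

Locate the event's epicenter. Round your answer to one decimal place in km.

-1.0 km east, -21.7 km north

Circle about each station: (x − 17.4)² + (y + 53.5)² = 36.74²; (x − 44.4)² + (y − 41.1)² = 77.49²; (x − 82.1)² + (y − 16.4)² = 91.42².
Subtracting pairs of circle equations eliminates x²+y² and gives linear equations (the radical axes):
54.0 x + 189.2 y = -4159.31
129.4 x + 139.8 y = -3163.43
Solving the 2×2 system: x ≈ -1.0, y ≈ -21.7 km.
Check against Receiver 1 (with the unrounded x, y): √((x − 17.4)²+(y + 53.5)²) = 36.75 ≈ 36.74 km. ✓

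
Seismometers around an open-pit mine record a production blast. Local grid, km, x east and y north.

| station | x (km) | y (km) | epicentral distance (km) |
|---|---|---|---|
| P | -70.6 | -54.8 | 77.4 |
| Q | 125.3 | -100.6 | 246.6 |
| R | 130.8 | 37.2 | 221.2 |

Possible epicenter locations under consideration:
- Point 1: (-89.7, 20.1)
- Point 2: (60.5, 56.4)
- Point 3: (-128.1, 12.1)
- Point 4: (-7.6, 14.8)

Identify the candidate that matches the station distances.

For each candidate, compare |candidate − station| to the reported distance:
Point 1: residuals P 0.1, Q 0.0, R 0.0 → max 0.1 km
Point 2: residuals P 94.5, Q 76.8, R 148.3 → max 148.3 km
Point 3: residuals P 10.8, Q 30.7, R 38.9 → max 38.9 km
Point 4: residuals P 16.5, Q 70.6, R 81.0 → max 81.0 km
Only Point 1 has all residuals ≈ 0.

Point 1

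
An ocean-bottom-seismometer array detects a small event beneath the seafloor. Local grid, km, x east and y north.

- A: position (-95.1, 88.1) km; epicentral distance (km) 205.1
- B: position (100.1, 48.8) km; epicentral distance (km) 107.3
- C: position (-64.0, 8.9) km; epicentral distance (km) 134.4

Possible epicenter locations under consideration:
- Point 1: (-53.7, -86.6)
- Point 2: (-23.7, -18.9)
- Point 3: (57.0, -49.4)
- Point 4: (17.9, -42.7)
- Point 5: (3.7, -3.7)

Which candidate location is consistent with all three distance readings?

Point 3

For each candidate, compare |candidate − station| to the reported distance:
Point 1: residuals A 25.6, B 97.6, C 38.3 → max 97.6 km
Point 2: residuals A 76.5, B 33.8, C 85.4 → max 85.4 km
Point 3: residuals A 0.1, B 0.1, C 0.1 → max 0.1 km
Point 4: residuals A 32.2, B 15.7, C 37.6 → max 37.6 km
Point 5: residuals A 70.2, B 2.5, C 65.5 → max 70.2 km
Only Point 3 has all residuals ≈ 0.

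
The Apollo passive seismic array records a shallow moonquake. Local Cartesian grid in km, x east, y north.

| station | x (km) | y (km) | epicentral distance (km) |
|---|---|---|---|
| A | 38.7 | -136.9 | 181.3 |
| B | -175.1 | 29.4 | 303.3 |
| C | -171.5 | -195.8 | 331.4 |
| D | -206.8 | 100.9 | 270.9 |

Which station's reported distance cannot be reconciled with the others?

Solve using three stations at a time. Using A, C, D (subtract circle equations pairwise → linear system) gives (x, y) ≈ (57.9, 43.3).
Distances from that point to each station vs reported:
  A: calculated 181.3 vs reported 181.3 → residual 0.0 km
  B: calculated 233.4 vs reported 303.3 → residual 69.9 km
  C: calculated 331.4 vs reported 331.4 → residual 0.0 km
  D: calculated 270.9 vs reported 270.9 → residual 0.0 km
A, C, D are mutually consistent (residuals ≈ 0); B is off by 69.9 km.

B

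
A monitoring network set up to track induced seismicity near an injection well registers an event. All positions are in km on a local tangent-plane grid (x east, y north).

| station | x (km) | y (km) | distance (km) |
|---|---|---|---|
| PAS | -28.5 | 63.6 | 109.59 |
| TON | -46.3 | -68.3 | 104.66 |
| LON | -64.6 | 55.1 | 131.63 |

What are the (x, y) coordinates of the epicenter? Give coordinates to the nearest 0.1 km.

Circle about each station: (x + 28.5)² + (y − 63.6)² = 109.59²; (x + 46.3)² + (y + 68.3)² = 104.66²; (x + 64.6)² + (y − 55.1)² = 131.63².
Subtracting pairs of circle equations eliminates x²+y² and gives linear equations (the radical axes):
-35.6 x − 263.8 y = 3007.62
-72.2 x − 17.0 y = -2964.53
Solving the 2×2 system: x ≈ 45.2, y ≈ -17.5 km.

x ≈ 45.2 km, y ≈ -17.5 km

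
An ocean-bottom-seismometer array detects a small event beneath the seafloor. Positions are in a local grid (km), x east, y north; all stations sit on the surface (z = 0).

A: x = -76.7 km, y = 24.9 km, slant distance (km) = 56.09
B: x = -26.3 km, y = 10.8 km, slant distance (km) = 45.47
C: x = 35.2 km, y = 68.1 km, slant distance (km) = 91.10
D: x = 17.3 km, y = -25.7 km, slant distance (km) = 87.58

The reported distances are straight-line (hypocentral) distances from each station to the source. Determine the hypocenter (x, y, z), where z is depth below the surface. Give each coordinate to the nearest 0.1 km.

x ≈ -37.4 km, y ≈ 30.0 km, depth ≈ 39.7 km

Each station gives a sphere (x−x_i)² + (y−y_i)² + z² = d_i² (stations at z=0).
Subtracting the A sphere from B and C: z² cancels, leaving linear equations in x and y:
100.8 x − 28.2 y = -4616.00
223.8 x + 86.4 y = -5779.37
Solving: x ≈ -37.403, y ≈ 29.993 km (keep extra digits for the depth step; rounded: -37.4, 30.0).
Then from the A sphere: z² = 56.09² − (x + 76.7)² − (y − 24.9)² with x = -37.403, y = 29.993, so z ≈ 39.698 ≈ 39.7 km.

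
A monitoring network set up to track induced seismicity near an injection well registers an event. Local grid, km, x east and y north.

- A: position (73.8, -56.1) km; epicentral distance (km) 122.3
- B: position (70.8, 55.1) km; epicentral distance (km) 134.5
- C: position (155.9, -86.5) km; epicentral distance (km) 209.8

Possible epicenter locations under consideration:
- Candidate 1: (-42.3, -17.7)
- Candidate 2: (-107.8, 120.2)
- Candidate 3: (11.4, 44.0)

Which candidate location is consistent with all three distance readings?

Candidate 1

For each candidate, compare |candidate − station| to the reported distance:
Candidate 1: residuals A 0.0, B 0.0, C 0.0 → max 0.0 km
Candidate 2: residuals A 130.8, B 55.6, C 125.3 → max 130.8 km
Candidate 3: residuals A 4.3, B 74.1, C 15.1 → max 74.1 km
Only Candidate 1 has all residuals ≈ 0.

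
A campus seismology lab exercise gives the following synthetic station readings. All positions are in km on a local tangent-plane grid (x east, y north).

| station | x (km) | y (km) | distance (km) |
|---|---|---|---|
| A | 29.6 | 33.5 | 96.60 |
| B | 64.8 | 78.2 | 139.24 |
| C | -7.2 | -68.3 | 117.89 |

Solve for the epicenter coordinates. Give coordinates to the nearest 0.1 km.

Circle about each station: (x − 29.6)² + (y − 33.5)² = 96.60²; (x − 64.8)² + (y − 78.2)² = 139.24²; (x + 7.2)² + (y + 68.3)² = 117.89².
Subtracting pairs of circle equations eliminates x²+y² and gives linear equations (the radical axes):
70.4 x + 89.4 y = -1740.35
-73.6 x − 203.6 y = -1848.17
Solving the 2×2 system: x ≈ -67.0, y ≈ 33.3 km.

-67.0 km east, 33.3 km north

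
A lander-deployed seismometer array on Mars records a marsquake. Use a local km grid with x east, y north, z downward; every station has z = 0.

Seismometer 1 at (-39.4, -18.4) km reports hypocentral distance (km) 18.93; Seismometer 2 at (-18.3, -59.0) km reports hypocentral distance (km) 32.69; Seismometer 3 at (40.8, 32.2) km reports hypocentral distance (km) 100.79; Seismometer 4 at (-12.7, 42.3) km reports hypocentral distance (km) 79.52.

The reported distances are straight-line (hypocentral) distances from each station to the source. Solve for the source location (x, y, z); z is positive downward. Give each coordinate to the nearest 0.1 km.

Each station gives a sphere (x−x_i)² + (y−y_i)² + z² = d_i² (stations at z=0).
Subtracting the Seismometer 1 sphere from Seismometer 2 and Seismometer 3: z² cancels, leaving linear equations in x and y:
42.2 x − 81.2 y = 1214.68
160.4 x + 101.2 y = -8989.72
Solving: x ≈ -35.099, y ≈ -33.200 km (keep extra digits for the depth step; rounded: -35.1, -33.2).
Then from the Seismometer 1 sphere: z² = 18.93² − (x + 39.4)² − (y + 18.4)² with x = -35.099, y = -33.200, so z ≈ 10.991 ≈ 11.0 km.

x ≈ -35.1 km, y ≈ -33.2 km, depth ≈ 11.0 km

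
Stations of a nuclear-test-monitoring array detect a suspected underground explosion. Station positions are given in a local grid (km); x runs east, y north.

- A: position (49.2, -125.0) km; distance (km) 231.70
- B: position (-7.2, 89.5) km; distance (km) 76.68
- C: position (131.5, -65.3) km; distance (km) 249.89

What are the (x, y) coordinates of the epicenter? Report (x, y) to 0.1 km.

x ≈ -80.5 km, y ≈ 67.0 km

Circle about each station: (x − 49.2)² + (y + 125.0)² = 231.70²; (x + 7.2)² + (y − 89.5)² = 76.68²; (x − 131.5)² + (y + 65.3)² = 249.89².
Subtracting the A equation from the B and C equations removes the quadratic terms:
-112.8 x + 429.0 y = 37821.52
164.6 x + 119.4 y = -5249.42
Solving the 2×2 system: x ≈ -80.5, y ≈ 67.0 km.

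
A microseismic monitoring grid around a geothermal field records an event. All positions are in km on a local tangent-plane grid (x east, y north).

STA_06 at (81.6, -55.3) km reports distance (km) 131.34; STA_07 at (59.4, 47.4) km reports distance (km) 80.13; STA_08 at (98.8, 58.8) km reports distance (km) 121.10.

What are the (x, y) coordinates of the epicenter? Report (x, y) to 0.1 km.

-18.7 km east, 29.5 km north

Circle about each station: (x − 81.6)² + (y + 55.3)² = 131.34²; (x − 59.4)² + (y − 47.4)² = 80.13²; (x − 98.8)² + (y − 58.8)² = 121.10².
Subtracting the STA_06 equation from the STA_07 and STA_08 equations removes the quadratic terms:
-44.4 x + 205.4 y = 6887.85
34.4 x + 228.2 y = 6087.22
Solving the 2×2 system: x ≈ -18.7, y ≈ 29.5 km.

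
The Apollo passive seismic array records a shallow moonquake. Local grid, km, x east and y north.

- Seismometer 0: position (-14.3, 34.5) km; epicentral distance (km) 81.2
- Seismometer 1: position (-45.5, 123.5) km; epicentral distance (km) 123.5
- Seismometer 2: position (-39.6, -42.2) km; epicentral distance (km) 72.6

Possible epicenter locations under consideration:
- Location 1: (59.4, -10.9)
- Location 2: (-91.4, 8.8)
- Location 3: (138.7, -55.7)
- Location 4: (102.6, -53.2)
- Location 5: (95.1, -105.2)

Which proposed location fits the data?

Location 2

For each candidate, compare |candidate − station| to the reported distance:
Location 1: residuals Seismometer 0 5.4, Seismometer 1 47.0, Seismometer 2 31.2 → max 47.0 km
Location 2: residuals Seismometer 0 0.1, Seismometer 1 0.0, Seismometer 2 0.1 → max 0.1 km
Location 3: residuals Seismometer 0 96.4, Seismometer 1 133.5, Seismometer 2 106.2 → max 133.5 km
Location 4: residuals Seismometer 0 64.9, Seismometer 1 107.1, Seismometer 2 70.0 → max 107.1 km
Location 5: residuals Seismometer 0 96.2, Seismometer 1 145.0, Seismometer 2 76.1 → max 145.0 km
Only Location 2 has all residuals ≈ 0.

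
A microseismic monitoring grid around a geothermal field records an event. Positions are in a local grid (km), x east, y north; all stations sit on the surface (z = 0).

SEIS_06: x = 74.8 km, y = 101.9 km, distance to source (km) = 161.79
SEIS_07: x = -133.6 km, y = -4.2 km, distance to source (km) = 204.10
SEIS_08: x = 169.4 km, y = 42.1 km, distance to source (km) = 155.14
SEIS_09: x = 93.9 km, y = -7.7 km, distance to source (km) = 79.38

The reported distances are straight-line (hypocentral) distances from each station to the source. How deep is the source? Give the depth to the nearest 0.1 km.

Each station gives a sphere (x−x_i)² + (y−y_i)² + z² = d_i² (stations at z=0).
Subtracting the SEIS_06 sphere from SEIS_07 and SEIS_08: z² cancels, leaving linear equations in x and y:
-416.8 x − 212.2 y = -13592.86
189.2 x − 119.6 y = 16597.70
Solving: x ≈ 57.199, y ≈ -48.292 km (keep extra digits for the depth step; rounded: 57.2, -48.3).
Then from the SEIS_06 sphere: z² = 161.79² − (x − 74.8)² − (y − 101.9)² with x = 57.199, y = -48.292, so z ≈ 57.520 ≈ 57.5 km.
Check against SEIS_09 (with the unrounded solution): distance 79.39 ≈ 79.38 km. ✓

57.5 km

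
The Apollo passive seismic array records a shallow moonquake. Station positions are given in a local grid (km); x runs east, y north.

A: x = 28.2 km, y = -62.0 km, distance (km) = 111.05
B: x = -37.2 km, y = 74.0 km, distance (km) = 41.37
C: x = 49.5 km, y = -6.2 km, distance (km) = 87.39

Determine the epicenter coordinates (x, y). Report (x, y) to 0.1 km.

Circle about each station: (x − 28.2)² + (y + 62.0)² = 111.05²; (x + 37.2)² + (y − 74.0)² = 41.37²; (x − 49.5)² + (y + 6.2)² = 87.39².
Subtracting the A equation from the B and C equations removes the quadratic terms:
-130.8 x + 272.0 y = 12841.23
42.6 x + 111.6 y = 2544.54
Solving the 2×2 system: x ≈ -28.3, y ≈ 33.6 km.
Check against A (with the unrounded x, y): √((x − 28.2)²+(y + 62.0)²) = 111.05 ≈ 111.05 km. ✓

-28.3 km east, 33.6 km north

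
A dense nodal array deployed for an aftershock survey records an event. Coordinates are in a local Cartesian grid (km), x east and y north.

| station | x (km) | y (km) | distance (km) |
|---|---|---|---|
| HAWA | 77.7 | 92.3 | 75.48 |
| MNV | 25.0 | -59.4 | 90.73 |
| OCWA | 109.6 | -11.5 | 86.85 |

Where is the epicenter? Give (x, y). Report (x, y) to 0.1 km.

(33.8, 30.9)

Circle about each station: (x − 77.7)² + (y − 92.3)² = 75.48²; (x − 25.0)² + (y + 59.4)² = 90.73²; (x − 109.6)² + (y + 11.5)² = 86.85².
Subtracting the HAWA equation from the MNV and OCWA equations removes the quadratic terms:
-105.4 x − 303.4 y = -12937.92
63.8 x − 207.6 y = -4257.86
Solving the 2×2 system: x ≈ 33.8, y ≈ 30.9 km.
Check against HAWA (with the unrounded x, y): √((x − 77.7)²+(y − 92.3)²) = 75.48 ≈ 75.48 km. ✓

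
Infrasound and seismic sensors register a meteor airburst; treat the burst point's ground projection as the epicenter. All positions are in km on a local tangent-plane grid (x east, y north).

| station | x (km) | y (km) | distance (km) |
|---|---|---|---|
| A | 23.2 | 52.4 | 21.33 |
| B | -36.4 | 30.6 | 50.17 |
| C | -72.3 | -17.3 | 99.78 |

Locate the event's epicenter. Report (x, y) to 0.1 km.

Circle about each station: (x − 23.2)² + (y − 52.4)² = 21.33²; (x + 36.4)² + (y − 30.6)² = 50.17²; (x + 72.3)² + (y + 17.3)² = 99.78².
Subtracting the A equation from the B and C equations removes the quadratic terms:
-119.2 x − 43.6 y = -3084.74
-191.0 x − 139.4 y = -7258.50
Solving the 2×2 system: x ≈ 13.7, y ≈ 33.3 km.

(13.7, 33.3)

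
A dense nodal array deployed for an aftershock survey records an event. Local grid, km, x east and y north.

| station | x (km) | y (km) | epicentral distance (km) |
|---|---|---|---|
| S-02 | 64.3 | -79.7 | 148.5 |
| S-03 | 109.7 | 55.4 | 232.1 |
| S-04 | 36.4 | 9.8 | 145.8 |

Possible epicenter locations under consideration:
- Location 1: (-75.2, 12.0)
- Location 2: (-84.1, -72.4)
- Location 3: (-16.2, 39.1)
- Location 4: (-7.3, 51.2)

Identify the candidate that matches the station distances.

For each candidate, compare |candidate − station| to the reported distance:
Location 1: residuals S-02 18.4, S-03 42.2, S-04 34.2 → max 42.2 km
Location 2: residuals S-02 0.1, S-03 0.0, S-04 0.1 → max 0.1 km
Location 3: residuals S-02 5.0, S-03 105.1, S-04 85.6 → max 105.1 km
Location 4: residuals S-02 0.7, S-03 115.0, S-04 85.6 → max 115.0 km
Only Location 2 has all residuals ≈ 0.

Location 2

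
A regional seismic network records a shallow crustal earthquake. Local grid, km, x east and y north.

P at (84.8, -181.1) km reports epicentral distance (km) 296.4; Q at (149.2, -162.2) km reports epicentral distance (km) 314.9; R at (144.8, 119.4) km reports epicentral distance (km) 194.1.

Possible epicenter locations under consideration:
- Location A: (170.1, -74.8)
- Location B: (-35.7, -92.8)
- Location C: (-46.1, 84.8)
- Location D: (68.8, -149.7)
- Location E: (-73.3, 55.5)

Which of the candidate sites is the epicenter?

Location C

For each candidate, compare |candidate − station| to the reported distance:
Location A: residuals P 160.1, Q 225.0, R 1.7 → max 225.0 km
Location B: residuals P 147.0, Q 117.4, R 84.5 → max 147.0 km
Location C: residuals P 0.0, Q 0.0, R 0.1 → max 0.1 km
Location D: residuals P 261.2, Q 233.5, R 85.5 → max 261.2 km
Location E: residuals P 11.8, Q 3.6, R 33.2 → max 33.2 km
Only Location C has all residuals ≈ 0.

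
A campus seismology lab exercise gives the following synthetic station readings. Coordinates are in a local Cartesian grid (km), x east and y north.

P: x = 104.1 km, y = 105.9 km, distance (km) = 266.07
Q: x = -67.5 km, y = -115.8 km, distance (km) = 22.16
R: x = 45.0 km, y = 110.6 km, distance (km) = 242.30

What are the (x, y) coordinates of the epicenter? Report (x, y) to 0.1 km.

x ≈ -45.4 km, y ≈ -114.2 km

Circle about each station: (x − 104.1)² + (y − 105.9)² = 266.07²; (x + 67.5)² + (y + 115.8)² = 22.16²; (x − 45.0)² + (y − 110.6)² = 242.30².
Subtracting the P equation from the Q and R equations removes the quadratic terms:
-343.2 x − 443.4 y = 66216.45
-118.2 x + 9.4 y = 4289.69
Solving the 2×2 system: x ≈ -45.4, y ≈ -114.2 km.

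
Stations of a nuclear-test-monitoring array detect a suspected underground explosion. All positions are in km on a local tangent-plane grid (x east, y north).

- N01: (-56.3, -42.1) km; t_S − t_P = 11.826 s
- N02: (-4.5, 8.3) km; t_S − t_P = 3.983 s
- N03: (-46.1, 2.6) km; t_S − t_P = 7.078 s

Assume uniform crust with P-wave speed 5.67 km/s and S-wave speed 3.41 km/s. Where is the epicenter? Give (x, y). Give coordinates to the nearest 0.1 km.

Distance from S−P lag: d = Δt · v_P v_S / (v_P − v_S) = Δt · (5.67·3.41)/(5.67−3.41) ≈ 8.5552·Δt.
So d_N01 = 101.17, d_N02 = 34.08, d_N03 = 60.55 km.
Circle about each station: (x + 56.3)² + (y + 42.1)² = 101.17²; (x + 4.5)² + (y − 8.3)² = 34.08²; (x + 46.1)² + (y − 2.6)² = 60.55².
Subtracting the N01 equation from the N02 and N03 equations removes the quadratic terms:
103.6 x + 100.8 y = 4220.96
20.4 x + 89.4 y = 3758.94
Solving the 2×2 system: x ≈ -0.2, y ≈ 42.1 km.
Check against N01 (with the unrounded x, y): √((x + 56.3)²+(y + 42.1)²) = 101.17 ≈ 101.17 km. ✓

-0.2 km east, 42.1 km north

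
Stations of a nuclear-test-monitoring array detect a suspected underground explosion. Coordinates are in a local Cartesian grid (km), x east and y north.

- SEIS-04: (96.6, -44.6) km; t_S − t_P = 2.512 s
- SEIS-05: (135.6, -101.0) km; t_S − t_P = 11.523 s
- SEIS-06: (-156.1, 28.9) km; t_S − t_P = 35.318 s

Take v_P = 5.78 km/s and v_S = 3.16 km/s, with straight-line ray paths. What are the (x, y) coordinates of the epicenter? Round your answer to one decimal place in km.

(79.1, -43.9)

Distance from S−P lag: d = Δt · v_P v_S / (v_P − v_S) = Δt · (5.78·3.16)/(5.78−3.16) ≈ 6.9713·Δt.
So d_SEIS-04 = 17.51, d_SEIS-05 = 80.33, d_SEIS-06 = 246.21 km.
Circle about each station: (x − 96.6)² + (y + 44.6)² = 17.51²; (x − 135.6)² + (y + 101.0)² = 80.33²; (x + 156.1)² + (y − 28.9)² = 246.21².
Subtracting the SEIS-04 equation from the SEIS-05 and SEIS-06 equations removes the quadratic terms:
78.0 x − 112.8 y = 11121.33
-505.4 x + 147.0 y = -46431.06
Solving the 2×2 system: x ≈ 79.1, y ≈ -43.9 km.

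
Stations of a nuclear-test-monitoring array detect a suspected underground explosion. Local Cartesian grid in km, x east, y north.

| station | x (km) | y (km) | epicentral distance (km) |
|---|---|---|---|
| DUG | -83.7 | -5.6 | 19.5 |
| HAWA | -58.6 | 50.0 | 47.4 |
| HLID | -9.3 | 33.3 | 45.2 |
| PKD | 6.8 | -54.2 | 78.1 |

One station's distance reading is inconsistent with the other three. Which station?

DUG

Solve using three stations at a time. Using HAWA, HLID, PKD (subtract circle equations pairwise → linear system) gives (x, y) ≈ (-44.4, 4.8).
Distances from that point to each station vs reported:
  DUG: calculated 40.7 vs reported 19.5 → residual 21.2 km
  HAWA: calculated 47.4 vs reported 47.4 → residual 0.0 km
  HLID: calculated 45.2 vs reported 45.2 → residual 0.0 km
  PKD: calculated 78.1 vs reported 78.1 → residual 0.0 km
HAWA, HLID, PKD are mutually consistent (residuals ≈ 0); DUG is off by 21.2 km.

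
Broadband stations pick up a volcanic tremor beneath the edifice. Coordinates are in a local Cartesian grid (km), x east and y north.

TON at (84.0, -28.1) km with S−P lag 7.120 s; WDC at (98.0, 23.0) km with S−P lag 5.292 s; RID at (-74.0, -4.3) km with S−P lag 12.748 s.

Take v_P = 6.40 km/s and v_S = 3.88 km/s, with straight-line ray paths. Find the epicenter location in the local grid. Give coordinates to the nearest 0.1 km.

46.5 km east, 31.2 km north

Distance from S−P lag: d = Δt · v_P v_S / (v_P − v_S) = Δt · (6.40·3.88)/(6.40−3.88) ≈ 9.8540·Δt.
So d_TON = 70.16, d_WDC = 52.15, d_RID = 125.62 km.
Circle about each station: (x − 84.0)² + (y + 28.1)² = 70.16²; (x − 98.0)² + (y − 23.0)² = 52.15²; (x + 74.0)² + (y + 4.3)² = 125.62².
Subtracting the TON equation from the WDC and RID equations removes the quadratic terms:
28.0 x + 102.2 y = 4490.19
-316.0 x + 47.6 y = -13209.08
Solving the 2×2 system: x ≈ 46.5, y ≈ 31.2 km.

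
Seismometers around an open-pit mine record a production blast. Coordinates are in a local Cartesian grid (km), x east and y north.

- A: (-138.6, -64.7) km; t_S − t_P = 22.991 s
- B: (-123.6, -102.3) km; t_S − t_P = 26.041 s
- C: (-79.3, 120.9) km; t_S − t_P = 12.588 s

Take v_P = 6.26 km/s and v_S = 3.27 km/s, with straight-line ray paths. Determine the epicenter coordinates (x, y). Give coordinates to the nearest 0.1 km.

Distance from S−P lag: d = Δt · v_P v_S / (v_P − v_S) = Δt · (6.26·3.27)/(6.26−3.27) ≈ 6.8462·Δt.
So d_A = 157.40, d_B = 178.28, d_C = 86.18 km.
Circle about each station: (x + 138.6)² + (y + 64.7)² = 157.40²; (x + 123.6)² + (y + 102.3)² = 178.28²; (x + 79.3)² + (y − 120.9)² = 86.18².
Subtracting pairs of circle equations eliminates x²+y² and gives linear equations (the radical axes):
30.0 x − 75.2 y = -4662.80
118.6 x + 371.2 y = 14857.02
Solving the 2×2 system: x ≈ -30.6, y ≈ 49.8 km.
Check against A (with the unrounded x, y): √((x + 138.6)²+(y + 64.7)²) = 157.40 ≈ 157.40 km. ✓

(-30.6, 49.8)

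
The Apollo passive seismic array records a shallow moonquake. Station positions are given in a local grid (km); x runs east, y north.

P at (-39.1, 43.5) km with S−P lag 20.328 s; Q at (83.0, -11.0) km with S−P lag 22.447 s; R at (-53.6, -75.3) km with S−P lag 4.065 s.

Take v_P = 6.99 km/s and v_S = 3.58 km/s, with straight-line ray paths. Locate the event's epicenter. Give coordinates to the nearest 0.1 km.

Distance from S−P lag: d = Δt · v_P v_S / (v_P − v_S) = Δt · (6.99·3.58)/(6.99−3.58) ≈ 7.3385·Δt.
So d_P = 149.18, d_Q = 164.73, d_R = 29.83 km.
Circle about each station: (x + 39.1)² + (y − 43.5)² = 149.18²; (x − 83.0)² + (y + 11.0)² = 164.73²; (x + 53.6)² + (y + 75.3)² = 29.83².
Subtracting the P equation from the Q and R equations removes the quadratic terms:
244.2 x − 109.0 y = -1292.36
-29.0 x − 237.6 y = 26486.83
Solving the 2×2 system: x ≈ -52.2, y ≈ -105.1 km.
Check against P (with the unrounded x, y): √((x + 39.1)²+(y − 43.5)²) = 149.18 ≈ 149.18 km. ✓

x ≈ -52.2 km, y ≈ -105.1 km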